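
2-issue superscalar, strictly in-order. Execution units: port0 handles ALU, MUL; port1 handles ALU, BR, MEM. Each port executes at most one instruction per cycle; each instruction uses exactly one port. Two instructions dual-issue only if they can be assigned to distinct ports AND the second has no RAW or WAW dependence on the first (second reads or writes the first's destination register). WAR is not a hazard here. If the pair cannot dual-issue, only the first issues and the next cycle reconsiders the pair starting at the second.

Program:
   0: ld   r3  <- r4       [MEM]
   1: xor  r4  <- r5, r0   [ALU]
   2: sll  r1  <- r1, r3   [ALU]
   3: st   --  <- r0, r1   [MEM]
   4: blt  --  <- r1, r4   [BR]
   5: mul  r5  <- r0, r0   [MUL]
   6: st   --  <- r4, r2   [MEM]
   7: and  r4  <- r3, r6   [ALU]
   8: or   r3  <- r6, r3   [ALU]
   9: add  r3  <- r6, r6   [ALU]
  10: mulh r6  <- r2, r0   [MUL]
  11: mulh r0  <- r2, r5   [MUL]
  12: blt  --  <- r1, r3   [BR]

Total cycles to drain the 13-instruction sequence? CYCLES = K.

  cy0 -> i0/i1 (ld.MEM/xor.ALU) pair
  cy1 -> i2 (sll.ALU) RAW r1
  cy2 -> i3 (st.MEM) no-port MEM/BR
  cy3 -> i4/i5 (blt.BR/mul.MUL) pair
  cy4 -> i6/i7 (st.MEM/and.ALU) pair
  cy5 -> i8 (or.ALU) WAW r3
  cy6 -> i9/i10 (add.ALU/mulh.MUL) pair
  cy7 -> i11/i12 (mulh.MUL/blt.BR) pair

CYCLES = 8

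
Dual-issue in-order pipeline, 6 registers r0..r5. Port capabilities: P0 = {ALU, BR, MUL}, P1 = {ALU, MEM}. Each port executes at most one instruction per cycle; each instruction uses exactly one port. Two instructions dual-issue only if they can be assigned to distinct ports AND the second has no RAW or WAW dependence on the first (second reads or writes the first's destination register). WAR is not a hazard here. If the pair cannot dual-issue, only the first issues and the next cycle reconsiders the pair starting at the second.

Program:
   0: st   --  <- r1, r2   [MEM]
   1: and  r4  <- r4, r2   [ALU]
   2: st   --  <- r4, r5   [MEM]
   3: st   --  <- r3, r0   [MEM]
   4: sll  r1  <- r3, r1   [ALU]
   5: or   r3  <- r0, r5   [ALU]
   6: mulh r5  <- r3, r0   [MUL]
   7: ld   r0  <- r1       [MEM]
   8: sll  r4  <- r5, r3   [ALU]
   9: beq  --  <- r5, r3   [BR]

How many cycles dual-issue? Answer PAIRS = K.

PAIRS = 4

t=0 i0/i1:st;and ; dual
t=1 i2:st ; no-port MEM/MEM
t=2 i3/i4:st;sll ; dual
t=3 i5:or ; RAW r3
t=4 i6/i7:mulh;ld ; dual
t=5 i8/i9:sll;beq ; dual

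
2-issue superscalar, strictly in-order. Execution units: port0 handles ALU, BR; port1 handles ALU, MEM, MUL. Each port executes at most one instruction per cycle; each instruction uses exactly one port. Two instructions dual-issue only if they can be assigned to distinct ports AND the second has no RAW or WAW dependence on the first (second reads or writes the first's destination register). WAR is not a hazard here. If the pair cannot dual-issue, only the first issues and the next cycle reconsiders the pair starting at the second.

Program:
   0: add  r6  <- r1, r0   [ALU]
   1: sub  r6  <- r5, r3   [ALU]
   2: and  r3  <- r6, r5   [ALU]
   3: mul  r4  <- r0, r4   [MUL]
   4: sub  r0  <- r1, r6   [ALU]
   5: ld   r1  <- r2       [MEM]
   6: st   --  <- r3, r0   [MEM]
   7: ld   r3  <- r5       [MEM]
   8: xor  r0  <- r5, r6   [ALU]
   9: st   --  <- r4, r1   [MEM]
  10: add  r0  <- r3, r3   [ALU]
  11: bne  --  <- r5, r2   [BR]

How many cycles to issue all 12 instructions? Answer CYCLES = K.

CYCLES = 8

c0: i0 add  WAW r6
c1: i1 sub  RAW r6
c2: i2+i3 and;mul  dual
c3: i4+i5 sub;ld  dual
c4: i6 st  no-port MEM/MEM
c5: i7+i8 ld;xor  dual
c6: i9+i10 st;add  dual
c7: i11 bne  tail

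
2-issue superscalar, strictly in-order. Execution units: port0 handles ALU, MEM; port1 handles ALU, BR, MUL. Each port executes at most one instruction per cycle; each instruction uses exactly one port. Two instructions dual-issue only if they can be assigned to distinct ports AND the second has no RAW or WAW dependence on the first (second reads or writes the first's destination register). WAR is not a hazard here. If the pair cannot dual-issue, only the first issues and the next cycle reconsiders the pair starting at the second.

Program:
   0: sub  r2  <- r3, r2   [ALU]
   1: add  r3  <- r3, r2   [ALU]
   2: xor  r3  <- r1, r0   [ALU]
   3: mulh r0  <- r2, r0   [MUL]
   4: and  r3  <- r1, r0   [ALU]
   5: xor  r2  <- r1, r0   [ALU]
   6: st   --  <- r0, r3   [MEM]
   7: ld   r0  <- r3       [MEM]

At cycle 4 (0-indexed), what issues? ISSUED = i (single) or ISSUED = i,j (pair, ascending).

c0: i0 sub.ALU  RAW r2
c1: i1 add.ALU  WAW r3
c2: i2,i3 xor.ALU/mulh.MUL  2-wide
c3: i4,i5 and.ALU/xor.ALU  2-wide
c4: i6 st.MEM  no-port MEM/MEM
c5: i7 ld.MEM  tail

ISSUED = 6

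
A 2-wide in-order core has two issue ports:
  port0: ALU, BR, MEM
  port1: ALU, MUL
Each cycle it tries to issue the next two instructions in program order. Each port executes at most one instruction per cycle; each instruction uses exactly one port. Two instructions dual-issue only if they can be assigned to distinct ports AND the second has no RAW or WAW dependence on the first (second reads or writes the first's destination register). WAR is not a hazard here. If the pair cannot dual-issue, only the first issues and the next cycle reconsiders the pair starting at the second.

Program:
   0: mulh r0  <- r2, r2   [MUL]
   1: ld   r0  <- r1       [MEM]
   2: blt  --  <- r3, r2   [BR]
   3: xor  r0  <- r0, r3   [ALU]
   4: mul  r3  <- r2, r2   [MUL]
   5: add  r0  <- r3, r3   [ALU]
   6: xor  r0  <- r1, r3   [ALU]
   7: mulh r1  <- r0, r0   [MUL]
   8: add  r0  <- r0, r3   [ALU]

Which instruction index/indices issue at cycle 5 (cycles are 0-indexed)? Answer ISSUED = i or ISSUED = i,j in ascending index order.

ISSUED = 6

  cy0 -> i0 (mulh.MUL) WAW r0
  cy1 -> i1 (ld.MEM) no-port MEM/BR
  cy2 -> i2,i3 (blt.BR;xor.ALU) dual
  cy3 -> i4 (mul.MUL) RAW r3
  cy4 -> i5 (add.ALU) WAW r0
  cy5 -> i6 (xor.ALU) RAW r0
  cy6 -> i7,i8 (mulh.MUL;add.ALU) dual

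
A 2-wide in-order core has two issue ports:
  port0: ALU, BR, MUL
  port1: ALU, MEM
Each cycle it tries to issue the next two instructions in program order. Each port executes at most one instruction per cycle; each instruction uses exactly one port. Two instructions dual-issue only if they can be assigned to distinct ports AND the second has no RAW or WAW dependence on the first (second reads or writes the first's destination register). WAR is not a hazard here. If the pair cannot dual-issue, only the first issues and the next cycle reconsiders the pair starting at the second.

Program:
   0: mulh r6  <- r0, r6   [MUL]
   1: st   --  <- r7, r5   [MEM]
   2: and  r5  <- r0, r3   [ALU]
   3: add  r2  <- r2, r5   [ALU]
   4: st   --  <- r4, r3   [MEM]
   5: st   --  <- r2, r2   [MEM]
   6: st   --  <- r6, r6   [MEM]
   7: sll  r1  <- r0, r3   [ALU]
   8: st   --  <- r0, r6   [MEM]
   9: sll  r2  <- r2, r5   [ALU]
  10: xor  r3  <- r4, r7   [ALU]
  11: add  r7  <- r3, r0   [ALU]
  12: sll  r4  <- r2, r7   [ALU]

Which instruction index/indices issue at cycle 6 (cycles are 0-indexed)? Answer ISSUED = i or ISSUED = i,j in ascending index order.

#0 head=0: mulh.MUL;st.MEM i0,i1 dual
#1 head=2: and.ALU i2 RAW r5
#2 head=3: add.ALU;st.MEM i3,i4 dual
#3 head=5: st.MEM i5 no-port MEM/MEM
#4 head=6: st.MEM;sll.ALU i6,i7 dual
#5 head=8: st.MEM;sll.ALU i8,i9 dual
#6 head=10: xor.ALU i10 RAW r3
#7 head=11: add.ALU i11 RAW r7
#8 head=12: sll.ALU i12 tail

ISSUED = 10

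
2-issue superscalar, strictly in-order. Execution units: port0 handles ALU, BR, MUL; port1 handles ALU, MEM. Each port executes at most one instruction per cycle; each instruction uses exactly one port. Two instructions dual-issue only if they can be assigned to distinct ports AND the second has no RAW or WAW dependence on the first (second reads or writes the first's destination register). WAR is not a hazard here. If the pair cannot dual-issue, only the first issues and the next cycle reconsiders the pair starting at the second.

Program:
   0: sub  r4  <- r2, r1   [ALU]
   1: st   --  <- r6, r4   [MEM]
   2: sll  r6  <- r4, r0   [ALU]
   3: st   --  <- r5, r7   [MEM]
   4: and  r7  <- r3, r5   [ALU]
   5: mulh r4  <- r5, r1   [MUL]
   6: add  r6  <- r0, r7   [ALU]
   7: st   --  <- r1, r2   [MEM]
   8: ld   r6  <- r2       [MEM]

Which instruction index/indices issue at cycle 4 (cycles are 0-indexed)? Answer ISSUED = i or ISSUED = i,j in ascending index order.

0. sub @i0  | RAW r4
1. st/sll @i1/i2  | dual
2. st/and @i3/i4  | dual
3. mulh/add @i5/i6  | dual
4. st @i7  | no-port MEM/MEM
5. ld @i8  | tail

ISSUED = 7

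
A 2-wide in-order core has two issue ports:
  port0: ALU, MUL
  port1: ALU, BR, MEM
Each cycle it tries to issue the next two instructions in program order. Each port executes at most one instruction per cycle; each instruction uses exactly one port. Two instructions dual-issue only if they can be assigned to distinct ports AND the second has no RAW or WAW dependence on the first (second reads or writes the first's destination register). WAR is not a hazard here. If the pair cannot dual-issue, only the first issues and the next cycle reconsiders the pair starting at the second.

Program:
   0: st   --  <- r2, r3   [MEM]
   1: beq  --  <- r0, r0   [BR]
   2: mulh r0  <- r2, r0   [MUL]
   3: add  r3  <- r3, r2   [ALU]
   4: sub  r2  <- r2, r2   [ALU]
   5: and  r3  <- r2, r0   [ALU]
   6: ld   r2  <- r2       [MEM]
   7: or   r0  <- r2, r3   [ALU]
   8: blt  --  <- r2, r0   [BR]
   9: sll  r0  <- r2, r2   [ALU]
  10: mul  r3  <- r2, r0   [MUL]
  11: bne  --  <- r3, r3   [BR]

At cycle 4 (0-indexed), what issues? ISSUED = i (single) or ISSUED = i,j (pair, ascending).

0. st @i0  | no-port MEM/BR
1. beq mulh @i1+i2  | 2-wide
2. add sub @i3+i4  | 2-wide
3. and ld @i5+i6  | 2-wide
4. or @i7  | RAW r0
5. blt sll @i8+i9  | 2-wide
6. mul @i10  | RAW r3
7. bne @i11  | tail

ISSUED = 7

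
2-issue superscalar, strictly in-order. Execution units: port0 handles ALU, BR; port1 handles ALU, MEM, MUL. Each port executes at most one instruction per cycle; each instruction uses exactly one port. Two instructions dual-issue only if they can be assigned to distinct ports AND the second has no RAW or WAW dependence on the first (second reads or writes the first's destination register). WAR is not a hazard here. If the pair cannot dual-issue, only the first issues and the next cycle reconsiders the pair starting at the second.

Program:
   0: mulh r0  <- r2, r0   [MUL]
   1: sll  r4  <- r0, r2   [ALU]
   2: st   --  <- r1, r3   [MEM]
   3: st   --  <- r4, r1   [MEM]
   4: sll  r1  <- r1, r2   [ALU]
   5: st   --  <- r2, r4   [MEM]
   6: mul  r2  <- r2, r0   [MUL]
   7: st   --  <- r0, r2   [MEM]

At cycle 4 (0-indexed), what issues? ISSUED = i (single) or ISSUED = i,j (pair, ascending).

[0] i0  mulh  -- RAW r0
[1] i1,i2  sll;st  -- 2-wide
[2] i3,i4  st;sll  -- 2-wide
[3] i5  st  -- no-port MEM/MUL
[4] i6  mul  -- no-port MUL/MEM
[5] i7  st  -- tail

ISSUED = 6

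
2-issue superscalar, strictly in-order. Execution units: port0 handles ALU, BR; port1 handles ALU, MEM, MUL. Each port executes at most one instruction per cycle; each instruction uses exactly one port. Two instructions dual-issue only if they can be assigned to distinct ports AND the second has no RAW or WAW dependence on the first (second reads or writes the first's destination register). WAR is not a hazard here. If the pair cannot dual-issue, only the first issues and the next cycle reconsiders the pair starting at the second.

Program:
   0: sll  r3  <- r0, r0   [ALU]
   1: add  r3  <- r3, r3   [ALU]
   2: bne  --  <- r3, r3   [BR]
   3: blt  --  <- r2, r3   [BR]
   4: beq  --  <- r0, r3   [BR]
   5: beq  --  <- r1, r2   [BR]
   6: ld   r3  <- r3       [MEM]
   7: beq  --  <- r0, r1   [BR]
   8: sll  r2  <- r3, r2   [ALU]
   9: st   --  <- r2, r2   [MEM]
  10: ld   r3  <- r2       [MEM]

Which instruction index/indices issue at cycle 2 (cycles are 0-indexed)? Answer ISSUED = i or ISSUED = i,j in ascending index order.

#0 head=0: sll i0 RAW+WAW r3
#1 head=1: add i1 RAW r3
#2 head=2: bne i2 no-port BR/BR
#3 head=3: blt i3 no-port BR/BR
#4 head=4: beq i4 no-port BR/BR
#5 head=5: beq ld i5&i6 2-wide
#6 head=7: beq sll i7&i8 2-wide
#7 head=9: st i9 no-port MEM/MEM
#8 head=10: ld i10 tail

ISSUED = 2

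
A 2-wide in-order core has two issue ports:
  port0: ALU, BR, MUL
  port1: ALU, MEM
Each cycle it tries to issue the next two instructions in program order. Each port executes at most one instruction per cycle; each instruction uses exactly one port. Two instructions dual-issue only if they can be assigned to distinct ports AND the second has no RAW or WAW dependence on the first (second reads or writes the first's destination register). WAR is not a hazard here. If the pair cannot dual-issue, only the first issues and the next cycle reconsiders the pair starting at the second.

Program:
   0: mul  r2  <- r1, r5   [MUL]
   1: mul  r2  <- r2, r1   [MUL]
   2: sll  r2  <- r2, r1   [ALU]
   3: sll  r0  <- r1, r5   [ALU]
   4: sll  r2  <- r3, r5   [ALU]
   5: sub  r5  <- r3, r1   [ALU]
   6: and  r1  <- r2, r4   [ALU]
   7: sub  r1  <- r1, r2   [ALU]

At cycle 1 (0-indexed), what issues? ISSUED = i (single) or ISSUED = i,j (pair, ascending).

t=0 i0:mul.MUL ; no-port MUL/MUL
t=1 i1:mul.MUL ; RAW+WAW r2
t=2 i2,i3:sll.ALU+sll.ALU ; 2-wide
t=3 i4,i5:sll.ALU+sub.ALU ; 2-wide
t=4 i6:and.ALU ; RAW+WAW r1
t=5 i7:sub.ALU ; tail

ISSUED = 1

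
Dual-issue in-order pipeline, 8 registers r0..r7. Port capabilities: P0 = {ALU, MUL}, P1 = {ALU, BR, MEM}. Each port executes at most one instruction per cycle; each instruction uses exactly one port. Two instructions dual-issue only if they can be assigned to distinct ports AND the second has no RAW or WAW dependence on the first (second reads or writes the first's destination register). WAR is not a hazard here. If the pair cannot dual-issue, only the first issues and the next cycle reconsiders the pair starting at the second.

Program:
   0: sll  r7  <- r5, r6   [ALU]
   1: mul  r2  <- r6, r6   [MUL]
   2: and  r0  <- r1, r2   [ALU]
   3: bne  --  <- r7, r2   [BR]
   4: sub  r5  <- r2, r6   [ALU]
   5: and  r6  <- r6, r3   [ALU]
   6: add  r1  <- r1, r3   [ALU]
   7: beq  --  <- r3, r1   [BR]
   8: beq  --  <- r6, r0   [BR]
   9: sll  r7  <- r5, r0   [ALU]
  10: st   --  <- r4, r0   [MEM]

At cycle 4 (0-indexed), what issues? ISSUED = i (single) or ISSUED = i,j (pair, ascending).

ISSUED = 7

t=0 i0,i1:sll.ALU/mul.MUL ; pair
t=1 i2,i3:and.ALU/bne.BR ; pair
t=2 i4,i5:sub.ALU/and.ALU ; pair
t=3 i6:add.ALU ; RAW r1
t=4 i7:beq.BR ; no-port BR/BR
t=5 i8,i9:beq.BR/sll.ALU ; pair
t=6 i10:st.MEM ; tail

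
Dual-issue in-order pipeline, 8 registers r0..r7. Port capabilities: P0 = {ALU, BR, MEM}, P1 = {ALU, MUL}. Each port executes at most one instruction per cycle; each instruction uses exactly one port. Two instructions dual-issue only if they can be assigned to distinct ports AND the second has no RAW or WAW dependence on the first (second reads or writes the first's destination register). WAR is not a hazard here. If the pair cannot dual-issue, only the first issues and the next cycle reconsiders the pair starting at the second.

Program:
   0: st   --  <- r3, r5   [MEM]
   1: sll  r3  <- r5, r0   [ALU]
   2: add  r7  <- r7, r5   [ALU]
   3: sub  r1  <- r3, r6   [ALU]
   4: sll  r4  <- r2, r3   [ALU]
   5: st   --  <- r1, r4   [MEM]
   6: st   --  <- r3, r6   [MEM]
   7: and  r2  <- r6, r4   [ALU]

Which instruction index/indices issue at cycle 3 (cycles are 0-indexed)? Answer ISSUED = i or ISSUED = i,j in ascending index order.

  cy0 -> i0&i1 (st.MEM/sll.ALU) 2-wide
  cy1 -> i2&i3 (add.ALU/sub.ALU) 2-wide
  cy2 -> i4 (sll.ALU) RAW r4
  cy3 -> i5 (st.MEM) no-port MEM/MEM
  cy4 -> i6&i7 (st.MEM/and.ALU) 2-wide

ISSUED = 5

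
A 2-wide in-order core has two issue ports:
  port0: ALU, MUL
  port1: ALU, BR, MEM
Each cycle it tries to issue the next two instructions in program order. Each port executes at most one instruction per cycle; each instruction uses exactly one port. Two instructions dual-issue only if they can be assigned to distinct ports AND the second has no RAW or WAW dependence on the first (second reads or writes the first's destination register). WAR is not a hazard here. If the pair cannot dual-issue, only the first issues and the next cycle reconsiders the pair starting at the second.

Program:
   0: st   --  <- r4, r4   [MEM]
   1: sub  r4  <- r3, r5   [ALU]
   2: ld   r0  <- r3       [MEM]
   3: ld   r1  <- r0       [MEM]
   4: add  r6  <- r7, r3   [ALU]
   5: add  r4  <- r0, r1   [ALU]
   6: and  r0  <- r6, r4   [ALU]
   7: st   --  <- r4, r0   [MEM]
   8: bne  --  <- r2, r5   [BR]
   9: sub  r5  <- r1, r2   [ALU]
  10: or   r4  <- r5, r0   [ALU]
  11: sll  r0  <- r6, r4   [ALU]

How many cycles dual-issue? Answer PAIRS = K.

t=0 i0,i1:st.MEM;sub.ALU ; 2-wide
t=1 i2:ld.MEM ; no-port MEM/MEM
t=2 i3,i4:ld.MEM;add.ALU ; 2-wide
t=3 i5:add.ALU ; RAW r4
t=4 i6:and.ALU ; RAW r0
t=5 i7:st.MEM ; no-port MEM/BR
t=6 i8,i9:bne.BR;sub.ALU ; 2-wide
t=7 i10:or.ALU ; RAW r4
t=8 i11:sll.ALU ; tail

PAIRS = 3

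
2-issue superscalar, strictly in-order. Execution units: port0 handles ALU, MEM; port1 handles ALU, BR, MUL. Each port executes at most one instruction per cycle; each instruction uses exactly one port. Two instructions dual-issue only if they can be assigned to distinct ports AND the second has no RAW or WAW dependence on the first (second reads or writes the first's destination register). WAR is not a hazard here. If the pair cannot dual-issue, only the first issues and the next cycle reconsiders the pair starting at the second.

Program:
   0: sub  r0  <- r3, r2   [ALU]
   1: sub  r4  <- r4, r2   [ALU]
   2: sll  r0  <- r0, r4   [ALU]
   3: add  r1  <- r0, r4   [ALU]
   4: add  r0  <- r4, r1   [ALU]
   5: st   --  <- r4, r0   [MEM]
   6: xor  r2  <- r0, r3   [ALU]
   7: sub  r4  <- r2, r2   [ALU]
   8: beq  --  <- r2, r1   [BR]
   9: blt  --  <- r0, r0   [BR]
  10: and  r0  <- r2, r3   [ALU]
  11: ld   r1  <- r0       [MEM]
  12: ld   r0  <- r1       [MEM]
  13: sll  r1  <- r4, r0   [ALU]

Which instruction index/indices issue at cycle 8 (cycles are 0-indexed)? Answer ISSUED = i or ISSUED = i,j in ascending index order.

ISSUED = 12

[0] i0,i1  sub.ALU;sub.ALU  -- pair
[1] i2  sll.ALU  -- RAW r0
[2] i3  add.ALU  -- RAW r1
[3] i4  add.ALU  -- RAW r0
[4] i5,i6  st.MEM;xor.ALU  -- pair
[5] i7,i8  sub.ALU;beq.BR  -- pair
[6] i9,i10  blt.BR;and.ALU  -- pair
[7] i11  ld.MEM  -- no-port MEM/MEM
[8] i12  ld.MEM  -- RAW r0
[9] i13  sll.ALU  -- tail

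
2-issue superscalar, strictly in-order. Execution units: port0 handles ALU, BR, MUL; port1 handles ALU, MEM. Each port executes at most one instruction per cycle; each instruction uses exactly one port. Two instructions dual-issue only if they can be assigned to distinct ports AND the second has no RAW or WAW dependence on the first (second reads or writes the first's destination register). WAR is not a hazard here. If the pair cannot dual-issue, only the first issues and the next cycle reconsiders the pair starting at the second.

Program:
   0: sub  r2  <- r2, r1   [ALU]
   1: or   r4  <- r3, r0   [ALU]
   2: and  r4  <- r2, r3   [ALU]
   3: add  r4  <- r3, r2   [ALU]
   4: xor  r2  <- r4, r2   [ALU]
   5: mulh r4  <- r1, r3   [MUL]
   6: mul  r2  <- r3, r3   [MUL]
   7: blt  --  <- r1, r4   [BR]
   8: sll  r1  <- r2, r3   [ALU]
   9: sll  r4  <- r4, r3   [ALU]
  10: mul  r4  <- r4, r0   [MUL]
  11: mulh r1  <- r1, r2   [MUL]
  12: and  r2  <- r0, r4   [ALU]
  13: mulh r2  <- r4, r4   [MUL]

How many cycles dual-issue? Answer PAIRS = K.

0. sub;or @i0/i1  | dual
1. and @i2  | WAW r4
2. add @i3  | RAW r4
3. xor;mulh @i4/i5  | dual
4. mul @i6  | no-port MUL/BR
5. blt;sll @i7/i8  | dual
6. sll @i9  | RAW+WAW r4
7. mul @i10  | no-port MUL/MUL
8. mulh;and @i11/i12  | dual
9. mulh @i13  | tail

PAIRS = 4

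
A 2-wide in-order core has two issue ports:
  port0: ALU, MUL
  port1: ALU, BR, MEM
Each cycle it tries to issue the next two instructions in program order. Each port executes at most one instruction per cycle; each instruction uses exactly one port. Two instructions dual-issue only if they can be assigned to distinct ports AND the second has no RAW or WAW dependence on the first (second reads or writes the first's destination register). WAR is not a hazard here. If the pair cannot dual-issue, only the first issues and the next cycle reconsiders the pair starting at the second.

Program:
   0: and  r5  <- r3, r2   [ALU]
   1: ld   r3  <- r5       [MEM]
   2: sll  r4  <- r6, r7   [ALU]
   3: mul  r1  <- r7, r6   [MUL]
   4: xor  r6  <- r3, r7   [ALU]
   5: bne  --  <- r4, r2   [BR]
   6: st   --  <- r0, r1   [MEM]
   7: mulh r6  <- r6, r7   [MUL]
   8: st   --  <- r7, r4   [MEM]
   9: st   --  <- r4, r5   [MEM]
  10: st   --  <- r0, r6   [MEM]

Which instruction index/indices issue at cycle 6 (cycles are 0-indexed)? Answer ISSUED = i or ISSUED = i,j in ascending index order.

ISSUED = 9

#0 head=0: and.ALU i0 RAW r5
#1 head=1: ld.MEM/sll.ALU i1/i2 pair
#2 head=3: mul.MUL/xor.ALU i3/i4 pair
#3 head=5: bne.BR i5 no-port BR/MEM
#4 head=6: st.MEM/mulh.MUL i6/i7 pair
#5 head=8: st.MEM i8 no-port MEM/MEM
#6 head=9: st.MEM i9 no-port MEM/MEM
#7 head=10: st.MEM i10 tail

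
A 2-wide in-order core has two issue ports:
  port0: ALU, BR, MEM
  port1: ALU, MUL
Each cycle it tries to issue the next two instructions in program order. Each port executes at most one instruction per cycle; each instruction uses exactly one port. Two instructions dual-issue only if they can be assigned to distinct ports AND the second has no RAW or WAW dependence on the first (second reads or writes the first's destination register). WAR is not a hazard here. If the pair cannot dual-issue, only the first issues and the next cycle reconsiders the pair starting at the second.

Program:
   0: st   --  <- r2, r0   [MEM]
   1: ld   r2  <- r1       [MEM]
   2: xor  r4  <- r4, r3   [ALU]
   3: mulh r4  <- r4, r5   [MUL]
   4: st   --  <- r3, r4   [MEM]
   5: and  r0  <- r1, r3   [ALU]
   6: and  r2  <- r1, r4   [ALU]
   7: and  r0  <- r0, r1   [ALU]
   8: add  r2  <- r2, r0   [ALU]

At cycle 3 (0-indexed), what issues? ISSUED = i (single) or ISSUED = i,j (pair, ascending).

ISSUED = 4,5

[0] i0  st  -- no-port MEM/MEM
[1] i1,i2  ld/xor  -- pair
[2] i3  mulh  -- RAW r4
[3] i4,i5  st/and  -- pair
[4] i6,i7  and/and  -- pair
[5] i8  add  -- tail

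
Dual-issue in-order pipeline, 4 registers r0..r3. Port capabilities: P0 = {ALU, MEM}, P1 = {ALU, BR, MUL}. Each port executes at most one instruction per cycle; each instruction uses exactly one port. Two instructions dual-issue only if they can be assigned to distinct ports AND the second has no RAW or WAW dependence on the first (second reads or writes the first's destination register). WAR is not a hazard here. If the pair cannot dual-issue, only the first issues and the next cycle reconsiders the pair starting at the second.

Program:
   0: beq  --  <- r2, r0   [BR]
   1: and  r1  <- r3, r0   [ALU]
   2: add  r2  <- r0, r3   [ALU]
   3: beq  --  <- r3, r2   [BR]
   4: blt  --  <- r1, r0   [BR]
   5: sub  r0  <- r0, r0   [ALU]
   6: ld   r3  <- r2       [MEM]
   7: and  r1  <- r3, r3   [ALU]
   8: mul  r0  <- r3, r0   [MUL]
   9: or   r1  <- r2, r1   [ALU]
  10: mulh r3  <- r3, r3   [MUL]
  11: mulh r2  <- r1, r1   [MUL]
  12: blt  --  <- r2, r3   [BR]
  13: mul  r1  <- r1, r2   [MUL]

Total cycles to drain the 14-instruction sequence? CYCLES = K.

CYCLES = 10

0. beq/and @i0&i1  | 2-wide
1. add @i2  | RAW r2
2. beq @i3  | no-port BR/BR
3. blt/sub @i4&i5  | 2-wide
4. ld @i6  | RAW r3
5. and/mul @i7&i8  | 2-wide
6. or/mulh @i9&i10  | 2-wide
7. mulh @i11  | no-port MUL/BR
8. blt @i12  | no-port BR/MUL
9. mul @i13  | tail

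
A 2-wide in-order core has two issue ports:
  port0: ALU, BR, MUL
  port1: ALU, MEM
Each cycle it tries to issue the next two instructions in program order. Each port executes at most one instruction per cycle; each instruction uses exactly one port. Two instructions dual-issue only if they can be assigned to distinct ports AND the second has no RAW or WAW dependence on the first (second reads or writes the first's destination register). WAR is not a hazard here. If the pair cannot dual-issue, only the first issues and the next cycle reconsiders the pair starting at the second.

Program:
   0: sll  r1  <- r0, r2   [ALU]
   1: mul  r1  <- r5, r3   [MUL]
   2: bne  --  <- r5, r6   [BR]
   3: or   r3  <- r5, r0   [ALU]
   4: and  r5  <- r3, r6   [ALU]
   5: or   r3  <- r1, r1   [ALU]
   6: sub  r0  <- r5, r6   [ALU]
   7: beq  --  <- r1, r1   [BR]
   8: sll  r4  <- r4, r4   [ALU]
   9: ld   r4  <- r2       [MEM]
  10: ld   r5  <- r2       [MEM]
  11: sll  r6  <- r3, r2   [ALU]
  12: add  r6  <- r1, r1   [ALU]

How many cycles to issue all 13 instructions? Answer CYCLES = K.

CYCLES = 9

[0] i0  sll.ALU  -- WAW r1
[1] i1  mul.MUL  -- no-port MUL/BR
[2] i2/i3  bne.BR+or.ALU  -- 2-wide
[3] i4/i5  and.ALU+or.ALU  -- 2-wide
[4] i6/i7  sub.ALU+beq.BR  -- 2-wide
[5] i8  sll.ALU  -- WAW r4
[6] i9  ld.MEM  -- no-port MEM/MEM
[7] i10/i11  ld.MEM+sll.ALU  -- 2-wide
[8] i12  add.ALU  -- tail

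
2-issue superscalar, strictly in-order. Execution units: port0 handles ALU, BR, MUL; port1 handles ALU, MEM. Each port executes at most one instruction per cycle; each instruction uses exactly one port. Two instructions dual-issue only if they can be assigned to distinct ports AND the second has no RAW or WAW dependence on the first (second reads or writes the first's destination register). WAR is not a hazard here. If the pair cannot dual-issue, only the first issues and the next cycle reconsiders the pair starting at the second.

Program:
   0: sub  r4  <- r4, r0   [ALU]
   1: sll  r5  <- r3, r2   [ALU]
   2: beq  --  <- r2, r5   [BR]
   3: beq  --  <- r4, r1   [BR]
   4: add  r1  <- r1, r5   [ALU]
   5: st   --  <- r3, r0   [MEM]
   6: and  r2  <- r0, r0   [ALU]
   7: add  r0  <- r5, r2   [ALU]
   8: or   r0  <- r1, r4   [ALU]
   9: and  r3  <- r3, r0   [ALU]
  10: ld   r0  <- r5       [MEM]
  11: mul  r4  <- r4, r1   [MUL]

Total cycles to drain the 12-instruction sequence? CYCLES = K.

0. sub.ALU sll.ALU @i0+i1  | dual
1. beq.BR @i2  | no-port BR/BR
2. beq.BR add.ALU @i3+i4  | dual
3. st.MEM and.ALU @i5+i6  | dual
4. add.ALU @i7  | WAW r0
5. or.ALU @i8  | RAW r0
6. and.ALU ld.MEM @i9+i10  | dual
7. mul.MUL @i11  | tail

CYCLES = 8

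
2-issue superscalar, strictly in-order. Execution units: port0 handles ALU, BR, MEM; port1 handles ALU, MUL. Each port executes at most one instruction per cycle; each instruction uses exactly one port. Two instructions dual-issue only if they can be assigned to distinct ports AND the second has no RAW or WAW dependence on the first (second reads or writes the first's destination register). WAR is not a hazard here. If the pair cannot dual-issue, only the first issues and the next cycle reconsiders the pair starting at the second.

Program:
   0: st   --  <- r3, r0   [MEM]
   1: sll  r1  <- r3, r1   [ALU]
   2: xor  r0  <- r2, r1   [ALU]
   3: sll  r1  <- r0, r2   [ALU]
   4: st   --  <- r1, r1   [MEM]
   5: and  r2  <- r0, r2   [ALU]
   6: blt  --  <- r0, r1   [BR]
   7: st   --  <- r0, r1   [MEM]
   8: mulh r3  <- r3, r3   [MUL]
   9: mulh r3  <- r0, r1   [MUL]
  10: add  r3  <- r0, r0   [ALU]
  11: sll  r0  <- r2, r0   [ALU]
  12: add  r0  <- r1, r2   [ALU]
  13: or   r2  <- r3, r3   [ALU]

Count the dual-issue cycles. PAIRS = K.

PAIRS = 5

0. st/sll @i0+i1  | dual
1. xor @i2  | RAW r0
2. sll @i3  | RAW r1
3. st/and @i4+i5  | dual
4. blt @i6  | no-port BR/MEM
5. st/mulh @i7+i8  | dual
6. mulh @i9  | WAW r3
7. add/sll @i10+i11  | dual
8. add/or @i12+i13  | dual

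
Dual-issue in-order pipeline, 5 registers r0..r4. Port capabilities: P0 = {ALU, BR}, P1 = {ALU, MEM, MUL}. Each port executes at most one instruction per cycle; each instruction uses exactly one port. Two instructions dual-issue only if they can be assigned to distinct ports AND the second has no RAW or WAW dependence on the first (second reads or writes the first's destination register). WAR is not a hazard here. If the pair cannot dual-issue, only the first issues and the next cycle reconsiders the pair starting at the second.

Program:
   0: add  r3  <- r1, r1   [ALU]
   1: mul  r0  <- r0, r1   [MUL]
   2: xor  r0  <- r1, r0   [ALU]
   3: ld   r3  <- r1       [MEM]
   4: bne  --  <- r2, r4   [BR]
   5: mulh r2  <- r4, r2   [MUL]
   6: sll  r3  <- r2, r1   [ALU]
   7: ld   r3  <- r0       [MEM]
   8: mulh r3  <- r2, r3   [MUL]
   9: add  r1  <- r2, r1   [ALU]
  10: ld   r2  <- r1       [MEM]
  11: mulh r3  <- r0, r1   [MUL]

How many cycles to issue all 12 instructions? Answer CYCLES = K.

CYCLES = 8

c0: i0,i1 add/mul  2-wide
c1: i2,i3 xor/ld  2-wide
c2: i4,i5 bne/mulh  2-wide
c3: i6 sll  WAW r3
c4: i7 ld  no-port MEM/MUL
c5: i8,i9 mulh/add  2-wide
c6: i10 ld  no-port MEM/MUL
c7: i11 mulh  tail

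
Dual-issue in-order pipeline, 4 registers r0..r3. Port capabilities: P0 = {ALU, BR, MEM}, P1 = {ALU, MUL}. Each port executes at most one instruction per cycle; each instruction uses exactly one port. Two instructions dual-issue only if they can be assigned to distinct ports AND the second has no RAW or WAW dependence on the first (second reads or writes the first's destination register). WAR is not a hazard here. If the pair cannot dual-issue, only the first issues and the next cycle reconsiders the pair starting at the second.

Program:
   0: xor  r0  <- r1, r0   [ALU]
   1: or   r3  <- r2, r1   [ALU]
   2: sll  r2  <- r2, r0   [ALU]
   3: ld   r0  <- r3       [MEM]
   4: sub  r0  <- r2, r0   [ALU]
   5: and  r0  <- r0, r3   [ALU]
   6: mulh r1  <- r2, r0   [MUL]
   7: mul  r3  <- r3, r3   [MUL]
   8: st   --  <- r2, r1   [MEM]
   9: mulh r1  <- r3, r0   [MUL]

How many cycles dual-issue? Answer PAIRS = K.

PAIRS = 3

  cy0 -> i0+i1 (xor;or) pair
  cy1 -> i2+i3 (sll;ld) pair
  cy2 -> i4 (sub) RAW+WAW r0
  cy3 -> i5 (and) RAW r0
  cy4 -> i6 (mulh) no-port MUL/MUL
  cy5 -> i7+i8 (mul;st) pair
  cy6 -> i9 (mulh) tail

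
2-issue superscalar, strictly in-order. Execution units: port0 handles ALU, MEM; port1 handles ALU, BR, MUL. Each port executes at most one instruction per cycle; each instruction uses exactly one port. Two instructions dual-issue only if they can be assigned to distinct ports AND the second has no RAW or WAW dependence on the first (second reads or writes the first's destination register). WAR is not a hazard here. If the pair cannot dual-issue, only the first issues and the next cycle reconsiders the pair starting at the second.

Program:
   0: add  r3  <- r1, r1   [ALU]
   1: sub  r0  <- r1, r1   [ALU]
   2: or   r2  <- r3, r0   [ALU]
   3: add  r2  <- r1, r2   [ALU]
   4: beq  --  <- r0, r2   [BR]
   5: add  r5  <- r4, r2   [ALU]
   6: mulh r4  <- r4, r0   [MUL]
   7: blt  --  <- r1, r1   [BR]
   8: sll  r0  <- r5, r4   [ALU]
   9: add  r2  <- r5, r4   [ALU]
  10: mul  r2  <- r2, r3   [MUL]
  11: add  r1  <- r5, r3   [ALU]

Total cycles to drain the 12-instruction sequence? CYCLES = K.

CYCLES = 8

c0: i0&i1 add.ALU+sub.ALU  pair
c1: i2 or.ALU  RAW+WAW r2
c2: i3 add.ALU  RAW r2
c3: i4&i5 beq.BR+add.ALU  pair
c4: i6 mulh.MUL  no-port MUL/BR
c5: i7&i8 blt.BR+sll.ALU  pair
c6: i9 add.ALU  RAW+WAW r2
c7: i10&i11 mul.MUL+add.ALU  pair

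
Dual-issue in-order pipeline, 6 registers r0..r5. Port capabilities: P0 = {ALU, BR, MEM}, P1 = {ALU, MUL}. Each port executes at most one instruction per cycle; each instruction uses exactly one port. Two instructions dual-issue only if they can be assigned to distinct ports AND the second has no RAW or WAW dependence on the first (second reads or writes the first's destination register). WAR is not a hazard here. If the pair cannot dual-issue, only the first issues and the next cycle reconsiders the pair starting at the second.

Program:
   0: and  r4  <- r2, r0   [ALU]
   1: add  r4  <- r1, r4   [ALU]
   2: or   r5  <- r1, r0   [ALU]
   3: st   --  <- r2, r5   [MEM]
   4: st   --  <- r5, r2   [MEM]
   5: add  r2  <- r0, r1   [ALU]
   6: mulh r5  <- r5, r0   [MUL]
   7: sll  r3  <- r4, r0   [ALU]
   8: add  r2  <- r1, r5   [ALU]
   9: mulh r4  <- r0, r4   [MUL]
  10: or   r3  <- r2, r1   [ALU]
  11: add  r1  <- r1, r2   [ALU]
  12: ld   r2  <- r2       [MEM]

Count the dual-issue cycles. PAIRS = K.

PAIRS = 5

c0: i0 and.ALU  RAW+WAW r4
c1: i1,i2 add.ALU;or.ALU  dual
c2: i3 st.MEM  no-port MEM/MEM
c3: i4,i5 st.MEM;add.ALU  dual
c4: i6,i7 mulh.MUL;sll.ALU  dual
c5: i8,i9 add.ALU;mulh.MUL  dual
c6: i10,i11 or.ALU;add.ALU  dual
c7: i12 ld.MEM  tail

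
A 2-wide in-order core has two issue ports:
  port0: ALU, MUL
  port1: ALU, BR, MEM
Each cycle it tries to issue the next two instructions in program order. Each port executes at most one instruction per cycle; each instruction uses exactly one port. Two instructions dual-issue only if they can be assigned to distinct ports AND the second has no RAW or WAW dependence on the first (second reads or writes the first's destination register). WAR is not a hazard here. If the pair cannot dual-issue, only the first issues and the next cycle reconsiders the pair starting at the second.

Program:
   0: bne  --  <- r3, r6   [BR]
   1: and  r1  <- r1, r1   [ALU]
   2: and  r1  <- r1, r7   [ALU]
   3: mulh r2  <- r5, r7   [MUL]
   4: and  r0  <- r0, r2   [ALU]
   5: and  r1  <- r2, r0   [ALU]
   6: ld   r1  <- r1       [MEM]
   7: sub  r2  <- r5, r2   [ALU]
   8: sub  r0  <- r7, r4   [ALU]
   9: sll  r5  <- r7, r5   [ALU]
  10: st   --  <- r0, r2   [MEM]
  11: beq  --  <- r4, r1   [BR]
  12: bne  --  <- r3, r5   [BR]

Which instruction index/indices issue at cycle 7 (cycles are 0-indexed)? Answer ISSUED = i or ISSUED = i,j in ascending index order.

ISSUED = 11

[0] i0,i1  bne and  -- dual
[1] i2,i3  and mulh  -- dual
[2] i4  and  -- RAW r0
[3] i5  and  -- RAW+WAW r1
[4] i6,i7  ld sub  -- dual
[5] i8,i9  sub sll  -- dual
[6] i10  st  -- no-port MEM/BR
[7] i11  beq  -- no-port BR/BR
[8] i12  bne  -- tail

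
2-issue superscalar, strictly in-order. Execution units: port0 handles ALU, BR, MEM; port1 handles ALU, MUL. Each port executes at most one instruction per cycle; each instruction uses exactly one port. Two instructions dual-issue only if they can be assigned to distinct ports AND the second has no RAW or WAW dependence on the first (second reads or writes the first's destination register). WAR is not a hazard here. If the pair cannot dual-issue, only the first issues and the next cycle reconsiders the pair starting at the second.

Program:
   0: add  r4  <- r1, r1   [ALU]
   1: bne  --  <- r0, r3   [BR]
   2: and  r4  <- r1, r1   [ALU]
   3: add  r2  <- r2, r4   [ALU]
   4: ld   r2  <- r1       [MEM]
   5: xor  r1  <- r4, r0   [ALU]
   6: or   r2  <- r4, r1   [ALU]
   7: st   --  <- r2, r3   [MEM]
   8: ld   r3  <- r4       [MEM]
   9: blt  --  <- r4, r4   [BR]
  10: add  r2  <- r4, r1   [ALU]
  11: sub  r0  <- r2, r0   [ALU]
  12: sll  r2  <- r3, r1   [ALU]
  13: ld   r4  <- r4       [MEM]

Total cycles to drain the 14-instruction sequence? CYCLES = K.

t=0 i0/i1:add/bne ; 2-wide
t=1 i2:and ; RAW r4
t=2 i3:add ; WAW r2
t=3 i4/i5:ld/xor ; 2-wide
t=4 i6:or ; RAW r2
t=5 i7:st ; no-port MEM/MEM
t=6 i8:ld ; no-port MEM/BR
t=7 i9/i10:blt/add ; 2-wide
t=8 i11/i12:sub/sll ; 2-wide
t=9 i13:ld ; tail

CYCLES = 10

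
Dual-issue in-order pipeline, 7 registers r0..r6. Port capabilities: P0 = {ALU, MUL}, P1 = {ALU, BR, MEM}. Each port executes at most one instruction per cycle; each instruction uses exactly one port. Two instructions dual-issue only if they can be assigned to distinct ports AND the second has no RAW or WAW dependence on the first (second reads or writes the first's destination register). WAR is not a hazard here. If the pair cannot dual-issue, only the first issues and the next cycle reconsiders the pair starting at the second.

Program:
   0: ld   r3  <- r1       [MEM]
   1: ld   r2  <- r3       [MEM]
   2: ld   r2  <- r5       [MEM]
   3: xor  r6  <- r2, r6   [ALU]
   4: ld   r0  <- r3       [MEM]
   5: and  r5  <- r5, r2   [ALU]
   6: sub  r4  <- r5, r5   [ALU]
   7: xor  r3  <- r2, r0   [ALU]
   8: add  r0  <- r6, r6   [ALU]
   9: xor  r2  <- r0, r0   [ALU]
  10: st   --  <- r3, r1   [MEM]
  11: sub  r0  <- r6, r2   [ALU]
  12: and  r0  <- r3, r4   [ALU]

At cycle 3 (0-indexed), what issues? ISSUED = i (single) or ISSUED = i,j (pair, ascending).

0. ld @i0  | no-port MEM/MEM
1. ld @i1  | no-port MEM/MEM
2. ld @i2  | RAW r2
3. xor/ld @i3+i4  | dual
4. and @i5  | RAW r5
5. sub/xor @i6+i7  | dual
6. add @i8  | RAW r0
7. xor/st @i9+i10  | dual
8. sub @i11  | WAW r0
9. and @i12  | tail

ISSUED = 3,4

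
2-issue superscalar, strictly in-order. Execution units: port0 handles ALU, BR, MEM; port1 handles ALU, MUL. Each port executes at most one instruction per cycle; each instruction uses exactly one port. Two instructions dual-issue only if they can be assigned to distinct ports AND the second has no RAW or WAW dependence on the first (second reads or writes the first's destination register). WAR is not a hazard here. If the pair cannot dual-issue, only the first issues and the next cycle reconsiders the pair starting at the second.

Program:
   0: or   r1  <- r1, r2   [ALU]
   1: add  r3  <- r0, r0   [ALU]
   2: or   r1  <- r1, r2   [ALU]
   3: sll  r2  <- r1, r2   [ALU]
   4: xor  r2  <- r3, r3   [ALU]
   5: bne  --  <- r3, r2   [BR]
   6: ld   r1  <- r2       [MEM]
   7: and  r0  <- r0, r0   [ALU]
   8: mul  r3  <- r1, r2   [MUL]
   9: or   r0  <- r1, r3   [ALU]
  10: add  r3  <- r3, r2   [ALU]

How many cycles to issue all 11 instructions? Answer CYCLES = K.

c0: i0/i1 or.ALU;add.ALU  pair
c1: i2 or.ALU  RAW r1
c2: i3 sll.ALU  WAW r2
c3: i4 xor.ALU  RAW r2
c4: i5 bne.BR  no-port BR/MEM
c5: i6/i7 ld.MEM;and.ALU  pair
c6: i8 mul.MUL  RAW r3
c7: i9/i10 or.ALU;add.ALU  pair

CYCLES = 8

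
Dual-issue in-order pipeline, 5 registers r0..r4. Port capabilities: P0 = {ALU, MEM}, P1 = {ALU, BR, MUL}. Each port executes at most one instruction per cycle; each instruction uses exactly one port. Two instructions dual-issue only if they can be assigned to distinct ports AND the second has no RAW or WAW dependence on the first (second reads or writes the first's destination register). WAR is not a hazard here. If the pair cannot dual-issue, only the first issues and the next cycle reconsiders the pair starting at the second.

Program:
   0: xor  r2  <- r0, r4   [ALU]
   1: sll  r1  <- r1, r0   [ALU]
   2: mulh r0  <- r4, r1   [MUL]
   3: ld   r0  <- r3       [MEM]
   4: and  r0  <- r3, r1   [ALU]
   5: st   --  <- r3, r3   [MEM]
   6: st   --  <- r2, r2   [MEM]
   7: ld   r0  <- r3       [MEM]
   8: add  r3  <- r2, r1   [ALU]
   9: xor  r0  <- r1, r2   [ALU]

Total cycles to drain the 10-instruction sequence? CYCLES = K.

#0 head=0: xor;sll i0,i1 dual
#1 head=2: mulh i2 WAW r0
#2 head=3: ld i3 WAW r0
#3 head=4: and;st i4,i5 dual
#4 head=6: st i6 no-port MEM/MEM
#5 head=7: ld;add i7,i8 dual
#6 head=9: xor i9 tail

CYCLES = 7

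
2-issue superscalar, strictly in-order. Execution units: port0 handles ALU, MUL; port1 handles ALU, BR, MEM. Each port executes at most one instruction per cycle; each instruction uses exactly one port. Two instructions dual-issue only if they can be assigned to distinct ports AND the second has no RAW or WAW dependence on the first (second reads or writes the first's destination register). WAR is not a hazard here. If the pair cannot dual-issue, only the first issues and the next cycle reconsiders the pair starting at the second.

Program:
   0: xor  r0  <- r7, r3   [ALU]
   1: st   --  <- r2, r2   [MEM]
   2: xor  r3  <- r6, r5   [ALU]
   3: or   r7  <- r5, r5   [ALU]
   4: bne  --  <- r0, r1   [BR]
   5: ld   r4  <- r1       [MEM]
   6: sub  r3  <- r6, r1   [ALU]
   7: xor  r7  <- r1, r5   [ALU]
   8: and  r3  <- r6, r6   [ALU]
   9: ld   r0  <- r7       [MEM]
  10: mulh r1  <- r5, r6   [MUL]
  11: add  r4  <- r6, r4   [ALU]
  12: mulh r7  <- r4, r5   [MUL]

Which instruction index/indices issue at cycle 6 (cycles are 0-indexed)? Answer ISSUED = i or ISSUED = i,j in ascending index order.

  cy0 -> i0&i1 (xor.ALU/st.MEM) 2-wide
  cy1 -> i2&i3 (xor.ALU/or.ALU) 2-wide
  cy2 -> i4 (bne.BR) no-port BR/MEM
  cy3 -> i5&i6 (ld.MEM/sub.ALU) 2-wide
  cy4 -> i7&i8 (xor.ALU/and.ALU) 2-wide
  cy5 -> i9&i10 (ld.MEM/mulh.MUL) 2-wide
  cy6 -> i11 (add.ALU) RAW r4
  cy7 -> i12 (mulh.MUL) tail

ISSUED = 11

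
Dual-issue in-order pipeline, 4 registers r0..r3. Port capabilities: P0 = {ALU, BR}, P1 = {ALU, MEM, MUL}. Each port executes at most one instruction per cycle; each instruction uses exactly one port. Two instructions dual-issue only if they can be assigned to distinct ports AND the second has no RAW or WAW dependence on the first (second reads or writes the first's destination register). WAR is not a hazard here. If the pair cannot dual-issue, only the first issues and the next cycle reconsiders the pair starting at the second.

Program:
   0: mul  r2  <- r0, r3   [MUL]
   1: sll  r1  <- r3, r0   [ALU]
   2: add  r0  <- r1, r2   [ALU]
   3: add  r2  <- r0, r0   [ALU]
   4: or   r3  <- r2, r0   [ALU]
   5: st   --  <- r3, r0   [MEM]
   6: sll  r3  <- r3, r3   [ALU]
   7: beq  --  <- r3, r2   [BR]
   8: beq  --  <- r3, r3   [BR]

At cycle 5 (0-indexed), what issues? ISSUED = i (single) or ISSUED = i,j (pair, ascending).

#0 head=0: mul.MUL/sll.ALU i0,i1 dual
#1 head=2: add.ALU i2 RAW r0
#2 head=3: add.ALU i3 RAW r2
#3 head=4: or.ALU i4 RAW r3
#4 head=5: st.MEM/sll.ALU i5,i6 dual
#5 head=7: beq.BR i7 no-port BR/BR
#6 head=8: beq.BR i8 tail

ISSUED = 7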